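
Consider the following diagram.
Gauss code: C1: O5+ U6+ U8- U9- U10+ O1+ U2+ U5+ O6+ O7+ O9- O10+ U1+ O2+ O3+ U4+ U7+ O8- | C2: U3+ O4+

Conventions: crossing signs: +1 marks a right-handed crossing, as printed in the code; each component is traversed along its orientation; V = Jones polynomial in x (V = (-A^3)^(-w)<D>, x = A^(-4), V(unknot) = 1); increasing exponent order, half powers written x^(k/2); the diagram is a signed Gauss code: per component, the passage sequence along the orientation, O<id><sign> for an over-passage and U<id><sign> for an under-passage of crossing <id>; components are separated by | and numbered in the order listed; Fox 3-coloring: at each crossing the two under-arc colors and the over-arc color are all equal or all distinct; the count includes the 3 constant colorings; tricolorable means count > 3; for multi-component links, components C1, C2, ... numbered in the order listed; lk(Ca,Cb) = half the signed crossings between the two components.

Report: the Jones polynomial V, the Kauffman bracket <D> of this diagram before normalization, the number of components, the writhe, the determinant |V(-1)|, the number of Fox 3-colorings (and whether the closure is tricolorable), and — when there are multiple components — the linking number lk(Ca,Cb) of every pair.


V = -x^(3/2) + x^(5/2) - 3x^(7/2) + 2x^(9/2) - 3x^(11/2) + 2x^(13/2) - x^(15/2) + x^(17/2)
<D> = A^-16 - A^-12 + 2A^-8 - 3A^-4 + 2 - 3A^4 + A^8 - A^12 (w = +6)
2 components over 10 crossings, w = +6
lk(C1,C2): +1
3 Fox colorings among 3^10, |V(-1)| = 14: not tricolorable
why: the 1 component pair carries total linking +1


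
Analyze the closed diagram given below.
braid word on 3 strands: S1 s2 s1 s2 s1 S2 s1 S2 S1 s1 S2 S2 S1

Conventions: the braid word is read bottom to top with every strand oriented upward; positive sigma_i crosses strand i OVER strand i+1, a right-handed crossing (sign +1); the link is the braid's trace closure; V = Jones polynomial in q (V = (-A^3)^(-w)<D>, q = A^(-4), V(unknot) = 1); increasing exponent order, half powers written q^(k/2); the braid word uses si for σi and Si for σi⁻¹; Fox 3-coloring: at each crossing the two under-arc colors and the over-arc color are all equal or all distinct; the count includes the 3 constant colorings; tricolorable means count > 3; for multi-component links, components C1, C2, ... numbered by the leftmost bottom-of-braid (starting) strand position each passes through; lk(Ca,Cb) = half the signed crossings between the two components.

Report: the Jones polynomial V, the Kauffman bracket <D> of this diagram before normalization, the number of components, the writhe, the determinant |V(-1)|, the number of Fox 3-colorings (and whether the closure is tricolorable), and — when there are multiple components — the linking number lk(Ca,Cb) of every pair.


Jones polynomial: V(q) = -q^(-9/2) + 3q^(-7/2) - 4q^(-5/2) + 4q^(-3/2) - 5q^(-1/2) + 3q^(1/2) - 3q^(3/2) + q^(5/2)
<D> = -A^-13 + 3A^-9 - 3A^-5 + 5A^-1 - 4A^3 + 4A^7 - 3A^11 + A^15; writhe -1
components 2, writhe -1 (13 crossings)
linking number lk(C1,C2) = 0
3-colorings: 9 of 3^13, det 24 — tricolorable
note: all 2 components of this link are unlinked algebraically


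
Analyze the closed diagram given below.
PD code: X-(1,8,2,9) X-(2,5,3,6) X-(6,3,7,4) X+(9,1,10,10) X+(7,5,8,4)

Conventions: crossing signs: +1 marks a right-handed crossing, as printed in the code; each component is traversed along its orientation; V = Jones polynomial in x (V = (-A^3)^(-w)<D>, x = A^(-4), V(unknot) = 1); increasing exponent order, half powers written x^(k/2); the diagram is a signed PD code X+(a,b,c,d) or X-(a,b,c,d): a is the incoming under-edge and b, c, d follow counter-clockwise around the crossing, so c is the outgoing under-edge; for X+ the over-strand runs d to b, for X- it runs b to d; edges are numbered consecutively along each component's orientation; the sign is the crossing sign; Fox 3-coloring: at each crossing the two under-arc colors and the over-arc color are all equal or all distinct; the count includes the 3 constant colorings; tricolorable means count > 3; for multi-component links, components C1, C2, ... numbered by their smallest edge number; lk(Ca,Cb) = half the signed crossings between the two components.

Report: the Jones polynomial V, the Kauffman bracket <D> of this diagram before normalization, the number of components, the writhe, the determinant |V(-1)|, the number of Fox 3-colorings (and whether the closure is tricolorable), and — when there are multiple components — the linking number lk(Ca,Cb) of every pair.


V = 1
<D> = -A^-3 (w = -1)
1 component over 5 crossings, w = -1
3 Fox colorings among 3^5, |V(-1)| = 1: not tricolorable
why: w = -1 (over 5 crossings) is diagram-only; (-A^3)^(1) removes it from V


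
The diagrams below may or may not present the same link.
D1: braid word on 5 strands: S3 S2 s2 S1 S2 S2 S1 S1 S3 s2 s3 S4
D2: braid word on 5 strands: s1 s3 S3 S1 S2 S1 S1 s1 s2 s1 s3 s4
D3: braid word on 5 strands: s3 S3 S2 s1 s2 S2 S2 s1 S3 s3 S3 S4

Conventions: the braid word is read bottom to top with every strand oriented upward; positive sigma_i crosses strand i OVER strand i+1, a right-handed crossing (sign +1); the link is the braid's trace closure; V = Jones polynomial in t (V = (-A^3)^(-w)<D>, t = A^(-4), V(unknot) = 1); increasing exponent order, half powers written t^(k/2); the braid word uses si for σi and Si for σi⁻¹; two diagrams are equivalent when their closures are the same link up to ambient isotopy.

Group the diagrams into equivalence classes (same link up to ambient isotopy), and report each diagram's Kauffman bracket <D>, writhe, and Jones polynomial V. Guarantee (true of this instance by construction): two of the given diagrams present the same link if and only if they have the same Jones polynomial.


classes: {D1} | {D2} | {D3}
V(D1) = -t^-6 + t^-5 - t^-4 + 2t^-3 - t^-2 + t^-1  [12 crossings, <D> = A^-14 - A^-10 + 2A^-6 - A^-2 + A^2 - A^6, w = -6]
V(D2) = 1  [12 crossings, <D> = A^6, w = +2]
D3 (bracket A^-14 - A^-10 + A^-6 - A^-2 + A^2; 12 crossings at w = -2): V = t^-2 - t^-1 + 1 - t + t^2
note: 3 classes among 3 diagrams; unequal V(t) rules out equality


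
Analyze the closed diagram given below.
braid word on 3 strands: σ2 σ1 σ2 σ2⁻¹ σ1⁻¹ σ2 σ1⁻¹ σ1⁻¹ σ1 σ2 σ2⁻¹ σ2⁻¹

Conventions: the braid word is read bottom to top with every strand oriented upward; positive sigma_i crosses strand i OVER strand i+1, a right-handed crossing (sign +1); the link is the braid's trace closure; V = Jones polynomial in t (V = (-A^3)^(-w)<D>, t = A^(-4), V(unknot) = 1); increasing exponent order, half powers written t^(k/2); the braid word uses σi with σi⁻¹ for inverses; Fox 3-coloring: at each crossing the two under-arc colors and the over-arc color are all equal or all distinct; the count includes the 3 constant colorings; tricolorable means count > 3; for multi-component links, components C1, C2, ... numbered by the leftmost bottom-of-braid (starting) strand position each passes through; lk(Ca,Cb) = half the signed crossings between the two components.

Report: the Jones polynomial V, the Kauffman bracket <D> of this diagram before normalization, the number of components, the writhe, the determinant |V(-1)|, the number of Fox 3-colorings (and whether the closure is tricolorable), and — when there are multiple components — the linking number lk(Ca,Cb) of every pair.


Jones polynomial: V(t) = 1
<D> = 1; writhe 0
components 1, writhe 0 (12 crossings)
3-colorings: 3 of 3^12, det 1 — not tricolorable
note: det 1 = |V(-1)|; not divisible by 3, so not tricolorable


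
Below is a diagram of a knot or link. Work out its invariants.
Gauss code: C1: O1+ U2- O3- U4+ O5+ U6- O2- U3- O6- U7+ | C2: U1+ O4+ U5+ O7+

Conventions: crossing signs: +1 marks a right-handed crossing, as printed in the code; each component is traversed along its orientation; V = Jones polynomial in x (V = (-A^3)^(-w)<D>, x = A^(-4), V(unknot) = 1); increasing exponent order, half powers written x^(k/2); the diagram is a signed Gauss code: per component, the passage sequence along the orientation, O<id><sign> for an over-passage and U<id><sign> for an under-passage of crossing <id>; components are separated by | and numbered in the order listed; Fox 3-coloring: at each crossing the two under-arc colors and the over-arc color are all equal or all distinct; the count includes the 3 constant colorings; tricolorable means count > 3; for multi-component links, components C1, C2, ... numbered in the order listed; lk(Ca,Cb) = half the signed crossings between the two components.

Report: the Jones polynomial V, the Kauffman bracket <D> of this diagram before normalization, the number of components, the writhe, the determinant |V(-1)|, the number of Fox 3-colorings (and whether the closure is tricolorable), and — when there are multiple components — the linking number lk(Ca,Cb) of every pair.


V(x) = x^(-5/2) - 2x^(-3/2) + 3x^(-1/2) - 4x^(1/2) + 3x^(3/2) - 4x^(5/2) + 2x^(7/2) - x^(9/2)
bracket: A^-15 - 2A^-11 + 4A^-7 - 3A^-3 + 4A - 3A^5 + 2A^9 - A^13, w = +1
2 components, writhe +1, over 7 crossings
lk(C1,C2) = +2
det 20, colorings 3 of 3^7 — not tricolorable
observation: det 20 = |V(-1)|; not divisible by 3, so not tricolorable


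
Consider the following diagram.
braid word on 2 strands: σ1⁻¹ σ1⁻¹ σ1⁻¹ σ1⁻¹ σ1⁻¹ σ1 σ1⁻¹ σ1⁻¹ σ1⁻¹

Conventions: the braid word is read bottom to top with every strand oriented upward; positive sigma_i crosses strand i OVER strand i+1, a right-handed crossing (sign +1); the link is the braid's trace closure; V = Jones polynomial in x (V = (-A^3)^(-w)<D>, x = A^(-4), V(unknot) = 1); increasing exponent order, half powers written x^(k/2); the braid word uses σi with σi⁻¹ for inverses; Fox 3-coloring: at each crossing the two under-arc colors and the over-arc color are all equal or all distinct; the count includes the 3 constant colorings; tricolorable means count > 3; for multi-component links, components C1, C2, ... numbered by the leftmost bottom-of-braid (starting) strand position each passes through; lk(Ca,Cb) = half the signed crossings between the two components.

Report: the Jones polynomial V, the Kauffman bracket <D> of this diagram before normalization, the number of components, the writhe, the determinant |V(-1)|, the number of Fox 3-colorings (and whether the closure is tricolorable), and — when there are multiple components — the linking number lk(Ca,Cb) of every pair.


V(x) = -x^-10 + x^-9 - x^-8 + x^-7 - x^-6 + x^-5 + x^-3
bracket: -A^-9 - A^-1 + A^3 - A^7 + A^11 - A^15 + A^19, w = -7
1 component, writhe -7, over 9 crossings
det 7, colorings 3 of 3^9 — not tricolorable
observation: V spans 7 powers of x: at least 7 crossings in any diagram


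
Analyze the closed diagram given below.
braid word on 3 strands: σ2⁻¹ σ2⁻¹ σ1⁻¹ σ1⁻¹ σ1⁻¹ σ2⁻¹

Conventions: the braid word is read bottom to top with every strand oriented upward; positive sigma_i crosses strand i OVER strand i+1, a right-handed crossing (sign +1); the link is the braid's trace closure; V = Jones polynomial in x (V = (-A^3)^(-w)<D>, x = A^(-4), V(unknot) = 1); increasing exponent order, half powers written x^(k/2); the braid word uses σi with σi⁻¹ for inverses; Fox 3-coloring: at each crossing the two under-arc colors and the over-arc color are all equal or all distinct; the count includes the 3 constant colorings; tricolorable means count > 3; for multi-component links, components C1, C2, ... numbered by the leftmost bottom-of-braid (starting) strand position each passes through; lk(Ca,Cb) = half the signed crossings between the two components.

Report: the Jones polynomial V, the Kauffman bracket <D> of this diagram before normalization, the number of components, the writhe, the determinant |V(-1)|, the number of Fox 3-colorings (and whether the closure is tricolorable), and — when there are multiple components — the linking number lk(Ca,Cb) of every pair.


V = x^-8 - 2x^-7 + x^-6 - 2x^-5 + 2x^-4 + x^-2
<D> = A^-10 + 2A^-2 - 2A^2 + A^6 - 2A^10 + A^14 (w = -6)
1 component over 6 crossings, w = -6
27 Fox colorings among 3^6, |V(-1)| = 9: tricolorable
why: w = -6 shifts under R1 moves; the (-A^3)^(6) factor cancels that in V


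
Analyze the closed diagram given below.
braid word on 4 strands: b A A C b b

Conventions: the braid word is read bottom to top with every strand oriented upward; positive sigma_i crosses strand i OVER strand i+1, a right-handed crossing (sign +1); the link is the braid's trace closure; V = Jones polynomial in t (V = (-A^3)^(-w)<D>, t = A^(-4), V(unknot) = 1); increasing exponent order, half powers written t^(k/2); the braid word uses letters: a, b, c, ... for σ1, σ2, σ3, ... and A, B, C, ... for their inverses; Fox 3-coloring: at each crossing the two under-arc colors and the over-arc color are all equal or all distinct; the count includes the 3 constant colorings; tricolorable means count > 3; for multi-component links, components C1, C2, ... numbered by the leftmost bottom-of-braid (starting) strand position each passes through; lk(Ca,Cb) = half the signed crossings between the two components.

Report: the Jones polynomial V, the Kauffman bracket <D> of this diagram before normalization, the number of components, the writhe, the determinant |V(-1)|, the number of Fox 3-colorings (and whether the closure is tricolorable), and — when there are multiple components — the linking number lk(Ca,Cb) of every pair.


Jones polynomial: V(t) = -t^(-3/2) - 2t^(1/2) + t^(3/2) - t^(5/2) + t^(7/2)
<D> = A^-14 - A^-10 + A^-6 - 2A^-2 - A^6; writhe 0
components 2, writhe 0 (6 crossings)
linking number lk(C1,C2) = -1
3-colorings: 9 of 3^6, det 6 — tricolorable
note: the 1 component pair carries total linking -1


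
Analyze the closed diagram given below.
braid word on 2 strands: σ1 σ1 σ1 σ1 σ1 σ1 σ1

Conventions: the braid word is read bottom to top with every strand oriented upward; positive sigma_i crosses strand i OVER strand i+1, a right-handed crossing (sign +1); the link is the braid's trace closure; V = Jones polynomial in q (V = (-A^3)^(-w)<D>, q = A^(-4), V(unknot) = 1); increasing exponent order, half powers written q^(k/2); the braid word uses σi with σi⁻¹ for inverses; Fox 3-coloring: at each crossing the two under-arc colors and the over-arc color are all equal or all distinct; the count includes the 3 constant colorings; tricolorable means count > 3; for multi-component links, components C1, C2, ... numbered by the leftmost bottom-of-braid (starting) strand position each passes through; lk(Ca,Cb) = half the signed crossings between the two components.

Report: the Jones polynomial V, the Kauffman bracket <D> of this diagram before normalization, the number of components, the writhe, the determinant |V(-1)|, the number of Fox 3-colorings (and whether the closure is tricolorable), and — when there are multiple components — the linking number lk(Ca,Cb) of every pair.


V(q) = q^3 + q^5 - q^6 + q^7 - q^8 + q^9 - q^10
bracket: A^-19 - A^-15 + A^-11 - A^-7 + A^-3 - A - A^9, w = +7
1 component, writhe +7, over 7 crossings
det 7, colorings 3 of 3^7 — not tricolorable
observation: det 7 = |V(-1)|; not divisible by 3, so not tricolorable


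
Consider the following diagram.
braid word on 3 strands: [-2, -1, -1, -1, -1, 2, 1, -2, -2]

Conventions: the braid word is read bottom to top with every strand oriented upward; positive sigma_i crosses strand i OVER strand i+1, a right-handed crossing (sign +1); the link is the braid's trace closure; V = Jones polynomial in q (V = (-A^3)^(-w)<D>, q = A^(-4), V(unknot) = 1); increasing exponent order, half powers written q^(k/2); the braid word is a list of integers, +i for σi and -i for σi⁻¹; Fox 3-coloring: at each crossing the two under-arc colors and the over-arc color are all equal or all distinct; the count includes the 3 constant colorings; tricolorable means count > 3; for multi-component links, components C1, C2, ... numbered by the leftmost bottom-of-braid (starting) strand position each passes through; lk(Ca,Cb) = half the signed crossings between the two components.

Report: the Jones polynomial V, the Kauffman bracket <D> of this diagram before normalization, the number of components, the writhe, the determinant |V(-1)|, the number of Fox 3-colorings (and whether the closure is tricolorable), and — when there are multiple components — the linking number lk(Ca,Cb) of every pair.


Jones polynomial: V(q) = -q^(-17/2) + q^(-15/2) - q^(-13/2) + q^(-11/2) - q^(-9/2) - q^(-5/2)
<D> = A^-5 + A^3 - A^7 + A^11 - A^15 + A^19; writhe -5
components 2, writhe -5 (9 crossings)
linking number lk(C1,C2) = -3
3-colorings: 9 of 3^9, det 6 — tricolorable
note: w = -5 (over 9 crossings) is diagram-only; (-A^3)^(5) removes it from V


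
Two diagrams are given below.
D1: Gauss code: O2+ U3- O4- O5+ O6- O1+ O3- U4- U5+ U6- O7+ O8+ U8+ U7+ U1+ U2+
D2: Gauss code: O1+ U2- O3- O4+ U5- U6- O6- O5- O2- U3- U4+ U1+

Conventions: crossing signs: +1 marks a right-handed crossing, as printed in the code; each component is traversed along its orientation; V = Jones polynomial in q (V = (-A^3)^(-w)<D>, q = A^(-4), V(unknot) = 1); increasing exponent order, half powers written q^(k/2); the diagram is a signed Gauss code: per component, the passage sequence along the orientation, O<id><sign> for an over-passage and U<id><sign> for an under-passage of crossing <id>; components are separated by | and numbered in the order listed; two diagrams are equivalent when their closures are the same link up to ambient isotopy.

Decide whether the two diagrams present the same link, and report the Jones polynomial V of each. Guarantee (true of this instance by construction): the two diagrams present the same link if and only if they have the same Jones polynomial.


equivalent: yes
V(D1) = 1  (w +2, c 8, <D> = A^6)
V(D2) = 1  (w -2, c 6, <D> = A^-6)
why: one V(q) for all 2 diagrams — one class (guaranteed)


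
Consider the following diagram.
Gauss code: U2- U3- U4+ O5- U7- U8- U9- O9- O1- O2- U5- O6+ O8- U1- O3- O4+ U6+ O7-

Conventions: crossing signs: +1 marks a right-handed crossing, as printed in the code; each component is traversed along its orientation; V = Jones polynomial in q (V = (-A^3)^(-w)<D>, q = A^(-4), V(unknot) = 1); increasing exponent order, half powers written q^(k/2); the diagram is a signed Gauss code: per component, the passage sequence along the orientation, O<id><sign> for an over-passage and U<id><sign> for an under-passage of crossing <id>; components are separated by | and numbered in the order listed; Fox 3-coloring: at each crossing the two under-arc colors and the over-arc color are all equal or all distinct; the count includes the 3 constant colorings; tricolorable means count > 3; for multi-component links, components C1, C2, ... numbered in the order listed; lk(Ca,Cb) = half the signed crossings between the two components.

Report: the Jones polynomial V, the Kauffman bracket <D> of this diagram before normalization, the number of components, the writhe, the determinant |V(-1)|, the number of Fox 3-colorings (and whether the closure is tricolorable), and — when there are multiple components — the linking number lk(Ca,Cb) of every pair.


Jones polynomial: V(q) = -q^-6 + q^-5 - q^-4 + 2q^-3 - q^-2 + q^-1
<D> = -A^-11 + A^-7 - 2A^-3 + A - A^5 + A^9; writhe -5
components 1, writhe -5 (9 crossings)
3-colorings: 3 of 3^9, det 7 — not tricolorable
note: the span of V is 5, forcing >= 5 crossings in any diagram


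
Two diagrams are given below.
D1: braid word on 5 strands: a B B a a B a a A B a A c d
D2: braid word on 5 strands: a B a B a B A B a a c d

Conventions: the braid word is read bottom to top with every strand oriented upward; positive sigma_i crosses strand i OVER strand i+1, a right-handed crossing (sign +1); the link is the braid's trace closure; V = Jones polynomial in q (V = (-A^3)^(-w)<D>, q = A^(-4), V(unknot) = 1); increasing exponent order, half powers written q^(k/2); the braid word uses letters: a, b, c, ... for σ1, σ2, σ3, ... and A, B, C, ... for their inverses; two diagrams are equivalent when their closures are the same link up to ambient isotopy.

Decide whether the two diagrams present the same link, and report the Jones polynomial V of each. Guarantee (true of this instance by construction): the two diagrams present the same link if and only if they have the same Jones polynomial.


equivalent: no
V(D1) = q^-4 - 3q^-3 + 5q^-2 - 6q^-1 + 7 - 6q + 5q^2 - 3q^3 + q^4  (w +2, c 14, <D> = A^-10 - 3A^-6 + 5A^-2 - 6A^2 + 7A^6 - 6A^10 + 5A^14 - 3A^18 + A^22)
D2 (bracket -A^-6 + 2A^-2 - 2A^2 + 3A^6 - 2A^10 + 2A^14 - A^18; 12 crossings at w = +2): V = -q^-3 + 2q^-2 - 2q^-1 + 3 - 2q + 2q^2 - q^3
why: 2 values of V(q) split the 2 diagrams


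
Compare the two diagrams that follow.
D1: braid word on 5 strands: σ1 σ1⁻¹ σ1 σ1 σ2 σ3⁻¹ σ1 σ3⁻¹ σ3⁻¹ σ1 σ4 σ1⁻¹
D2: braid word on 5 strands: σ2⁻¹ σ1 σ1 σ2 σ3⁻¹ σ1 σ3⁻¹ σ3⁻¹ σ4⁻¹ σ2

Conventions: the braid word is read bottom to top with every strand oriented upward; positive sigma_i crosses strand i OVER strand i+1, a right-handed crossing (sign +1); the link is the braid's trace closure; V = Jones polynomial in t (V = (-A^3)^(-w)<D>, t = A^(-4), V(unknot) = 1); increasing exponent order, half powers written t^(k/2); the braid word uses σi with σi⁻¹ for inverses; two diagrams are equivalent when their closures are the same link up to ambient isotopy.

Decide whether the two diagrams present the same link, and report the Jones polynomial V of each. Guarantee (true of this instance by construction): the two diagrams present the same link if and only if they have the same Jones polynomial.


same link: yes
V(D1) = -t^-3 + t^-2 - t^-1 + 3 - t + t^2 - t^3  [12 crossings, <D> = -A^-6 + A^-2 - A^2 + 3A^6 - A^10 + A^14 - A^18, w = +2]
D2 (bracket -A^-12 + A^-8 - A^-4 + 3 - A^4 + A^8 - A^12; 10 crossings at w = 0): V = -t^-3 + t^-2 - t^-1 + 3 - t + t^2 - t^3
note: all 2 diagrams share one V(t), hence one class


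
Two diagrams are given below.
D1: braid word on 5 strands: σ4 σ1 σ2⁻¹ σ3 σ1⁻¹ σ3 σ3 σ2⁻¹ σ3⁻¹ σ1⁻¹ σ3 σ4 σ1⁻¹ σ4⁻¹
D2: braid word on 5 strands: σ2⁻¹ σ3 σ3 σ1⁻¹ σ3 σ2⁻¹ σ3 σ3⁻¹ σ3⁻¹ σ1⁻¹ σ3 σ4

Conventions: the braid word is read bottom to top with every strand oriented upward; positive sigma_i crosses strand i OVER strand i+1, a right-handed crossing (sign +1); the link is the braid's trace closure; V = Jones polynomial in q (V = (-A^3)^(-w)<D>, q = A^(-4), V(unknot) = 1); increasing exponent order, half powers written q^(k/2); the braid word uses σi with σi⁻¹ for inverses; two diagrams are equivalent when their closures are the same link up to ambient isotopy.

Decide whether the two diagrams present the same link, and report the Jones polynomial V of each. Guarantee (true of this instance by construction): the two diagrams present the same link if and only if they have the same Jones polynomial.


same link: yes
V(D1) = -q^-3 + q^-2 - q^-1 + 3 - q + q^2 - q^3  [14 crossings, <D> = -A^-12 + A^-8 - A^-4 + 3 - A^4 + A^8 - A^12, w = 0]
D2 (bracket -A^-12 + A^-8 - A^-4 + 3 - A^4 + A^8 - A^12; 12 crossings at w = 0): V = -q^-3 + q^-2 - q^-1 + 3 - q + q^2 - q^3
note: all 2 diagrams share one V(q), hence one class


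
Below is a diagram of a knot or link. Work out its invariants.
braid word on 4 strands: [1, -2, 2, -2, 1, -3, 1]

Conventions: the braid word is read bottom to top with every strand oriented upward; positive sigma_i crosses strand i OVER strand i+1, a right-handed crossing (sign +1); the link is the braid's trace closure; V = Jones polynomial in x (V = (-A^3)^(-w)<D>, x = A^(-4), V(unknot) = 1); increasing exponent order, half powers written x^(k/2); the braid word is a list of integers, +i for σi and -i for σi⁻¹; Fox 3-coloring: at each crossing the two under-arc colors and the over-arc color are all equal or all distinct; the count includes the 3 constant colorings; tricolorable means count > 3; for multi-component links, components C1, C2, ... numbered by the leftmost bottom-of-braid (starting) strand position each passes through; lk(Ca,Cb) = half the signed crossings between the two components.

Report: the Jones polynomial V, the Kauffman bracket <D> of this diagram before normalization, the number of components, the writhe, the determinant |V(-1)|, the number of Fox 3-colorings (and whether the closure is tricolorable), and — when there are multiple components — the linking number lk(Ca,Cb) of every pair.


Jones polynomial: V(x) = x + x^3 - x^4
<D> = A^-13 - A^-9 - A^-1; writhe +1
components 1, writhe +1 (7 crossings)
3-colorings: 9 of 3^7, det 3 — tricolorable
note: |V(-1)| = 3: so tricolorable, since 3 divides 3


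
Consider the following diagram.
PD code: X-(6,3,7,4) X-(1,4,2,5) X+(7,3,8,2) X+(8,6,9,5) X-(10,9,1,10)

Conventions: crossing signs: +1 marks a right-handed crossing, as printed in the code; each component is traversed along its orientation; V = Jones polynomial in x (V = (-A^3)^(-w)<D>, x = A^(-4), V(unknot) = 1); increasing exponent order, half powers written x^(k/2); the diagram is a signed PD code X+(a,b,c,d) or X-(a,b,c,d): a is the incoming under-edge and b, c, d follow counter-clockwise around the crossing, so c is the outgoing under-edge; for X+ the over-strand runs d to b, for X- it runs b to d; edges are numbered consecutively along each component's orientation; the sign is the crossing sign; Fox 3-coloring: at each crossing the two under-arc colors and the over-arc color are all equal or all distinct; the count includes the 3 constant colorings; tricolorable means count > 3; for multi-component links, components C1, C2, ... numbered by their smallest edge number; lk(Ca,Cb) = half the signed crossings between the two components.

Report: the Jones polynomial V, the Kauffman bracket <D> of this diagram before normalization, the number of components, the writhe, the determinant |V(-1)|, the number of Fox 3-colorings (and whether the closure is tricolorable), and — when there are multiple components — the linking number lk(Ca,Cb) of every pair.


V(x) = 1
bracket: -A^-3, w = -1
1 component, writhe -1, over 5 crossings
det 1, colorings 3 of 3^5 — not tricolorable
observation: |V(-1)| = 1: so not tricolorable, since 3 does not divide 1


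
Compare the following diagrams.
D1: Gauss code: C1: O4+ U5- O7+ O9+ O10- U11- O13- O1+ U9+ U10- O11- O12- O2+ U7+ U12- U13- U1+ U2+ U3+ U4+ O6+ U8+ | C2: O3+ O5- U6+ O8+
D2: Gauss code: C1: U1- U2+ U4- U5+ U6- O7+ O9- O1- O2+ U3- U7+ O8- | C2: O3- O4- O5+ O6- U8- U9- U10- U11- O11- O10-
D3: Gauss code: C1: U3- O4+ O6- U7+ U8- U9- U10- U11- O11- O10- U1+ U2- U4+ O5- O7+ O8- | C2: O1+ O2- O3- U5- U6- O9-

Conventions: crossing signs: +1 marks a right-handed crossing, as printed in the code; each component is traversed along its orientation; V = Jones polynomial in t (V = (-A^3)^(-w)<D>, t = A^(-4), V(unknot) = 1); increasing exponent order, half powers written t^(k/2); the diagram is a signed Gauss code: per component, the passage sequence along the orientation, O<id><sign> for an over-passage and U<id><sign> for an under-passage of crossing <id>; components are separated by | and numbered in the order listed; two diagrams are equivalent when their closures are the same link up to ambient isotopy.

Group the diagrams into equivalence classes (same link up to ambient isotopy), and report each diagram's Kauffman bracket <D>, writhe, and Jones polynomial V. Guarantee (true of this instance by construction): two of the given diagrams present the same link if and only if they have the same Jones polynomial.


grouping into links: {D1} | {D2, D3}
V(D1) = -t^(1/2) - t^(5/2)  (w +3, c 13, <D> = A^-1 + A^7)
V(D2) = -t^(-9/2) - t^(-5/2) + t^(-3/2) - t^(-1/2)  [11 crossings, <D> = A^-13 - A^-9 + A^-5 + A^3, w = -5]
V(D3) = -t^(-9/2) - t^(-5/2) + t^(-3/2) - t^(-1/2)  (w -5, c 11, <D> = A^-13 - A^-9 + A^-5 + A^3)
key observation: comparing 3 Jones polynomials yields 2 groups


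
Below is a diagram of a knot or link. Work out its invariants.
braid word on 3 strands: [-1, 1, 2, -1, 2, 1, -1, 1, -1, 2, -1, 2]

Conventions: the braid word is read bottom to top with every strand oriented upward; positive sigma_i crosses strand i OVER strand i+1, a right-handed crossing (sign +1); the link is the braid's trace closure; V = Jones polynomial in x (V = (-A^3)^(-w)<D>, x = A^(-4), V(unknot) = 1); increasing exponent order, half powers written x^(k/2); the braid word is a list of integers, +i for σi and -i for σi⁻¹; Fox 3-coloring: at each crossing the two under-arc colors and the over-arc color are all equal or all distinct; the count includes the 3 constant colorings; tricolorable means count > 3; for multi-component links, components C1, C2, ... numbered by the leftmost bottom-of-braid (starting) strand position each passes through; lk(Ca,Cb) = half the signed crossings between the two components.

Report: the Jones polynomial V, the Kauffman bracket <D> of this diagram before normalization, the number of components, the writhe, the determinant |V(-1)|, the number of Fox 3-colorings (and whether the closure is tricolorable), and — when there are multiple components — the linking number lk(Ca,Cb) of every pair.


V = x^-1 - 1 + 3x - x^2 + 3x^3 - 2x^4 + x^5
<D> = A^-14 - 2A^-10 + 3A^-6 - A^-2 + 3A^2 - A^6 + A^10 (w = +2)
3 components over 12 crossings, w = +2
lk(C1,C2): +1
lk(C1,C3) = -1
linking number lk(C2,C3) = +1
9 Fox colorings among 3^12, |V(-1)| = 12: tricolorable
why: span 6 respects span(V) <= c + mu - 1 = 14 for this 3-component diagram


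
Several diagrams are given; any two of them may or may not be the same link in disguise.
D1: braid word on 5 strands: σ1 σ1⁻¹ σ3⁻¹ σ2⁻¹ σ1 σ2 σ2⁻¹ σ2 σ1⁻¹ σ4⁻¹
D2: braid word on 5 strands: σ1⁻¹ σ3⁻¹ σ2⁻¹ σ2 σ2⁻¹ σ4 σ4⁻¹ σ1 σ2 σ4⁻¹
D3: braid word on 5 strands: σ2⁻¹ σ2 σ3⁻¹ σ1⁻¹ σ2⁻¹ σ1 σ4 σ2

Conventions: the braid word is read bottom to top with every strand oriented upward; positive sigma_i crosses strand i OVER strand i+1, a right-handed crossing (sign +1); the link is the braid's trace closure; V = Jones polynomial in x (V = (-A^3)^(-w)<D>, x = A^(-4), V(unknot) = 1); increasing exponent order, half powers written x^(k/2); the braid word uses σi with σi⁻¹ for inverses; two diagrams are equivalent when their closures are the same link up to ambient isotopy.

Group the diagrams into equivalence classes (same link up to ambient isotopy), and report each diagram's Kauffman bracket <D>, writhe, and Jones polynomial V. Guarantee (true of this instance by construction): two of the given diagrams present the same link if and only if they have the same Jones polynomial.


equivalence classes: {D1, D2, D3}
D1 (bracket A^-6; 10 crossings at w = -2): V = 1
V(D2) = 1  (w -2, c 10, <D> = A^-6)
D3 (bracket 1; 8 crossings at w = 0): V = 1
key observation: one V(x) for all 3 diagrams — one class (guaranteed)


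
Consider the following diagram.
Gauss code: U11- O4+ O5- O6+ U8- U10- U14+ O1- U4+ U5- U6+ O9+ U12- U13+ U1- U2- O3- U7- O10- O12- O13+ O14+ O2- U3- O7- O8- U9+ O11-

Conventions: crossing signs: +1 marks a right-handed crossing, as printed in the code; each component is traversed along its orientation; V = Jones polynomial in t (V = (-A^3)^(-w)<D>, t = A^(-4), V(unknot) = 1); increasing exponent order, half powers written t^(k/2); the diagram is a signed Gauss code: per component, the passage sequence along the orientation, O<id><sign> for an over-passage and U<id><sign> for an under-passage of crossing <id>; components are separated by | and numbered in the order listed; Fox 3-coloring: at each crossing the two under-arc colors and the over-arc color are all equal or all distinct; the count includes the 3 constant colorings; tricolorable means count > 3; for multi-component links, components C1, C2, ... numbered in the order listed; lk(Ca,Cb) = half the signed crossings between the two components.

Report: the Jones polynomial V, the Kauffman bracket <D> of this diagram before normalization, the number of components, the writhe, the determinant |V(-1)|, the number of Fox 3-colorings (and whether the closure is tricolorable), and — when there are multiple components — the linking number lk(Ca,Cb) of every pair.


V(t) = -t^-6 + 2t^-5 - 2t^-4 + 3t^-3 - 3t^-2 + 2t^-1 - 1 + t
bracket: A^-16 - A^-12 + 2A^-8 - 3A^-4 + 3 - 2A^4 + 2A^8 - A^12, w = -4
1 component, writhe -4, over 14 crossings
det 15, colorings 9 of 3^14 — tricolorable
observation: |V(-1)| = 15: so tricolorable, since 3 divides 15


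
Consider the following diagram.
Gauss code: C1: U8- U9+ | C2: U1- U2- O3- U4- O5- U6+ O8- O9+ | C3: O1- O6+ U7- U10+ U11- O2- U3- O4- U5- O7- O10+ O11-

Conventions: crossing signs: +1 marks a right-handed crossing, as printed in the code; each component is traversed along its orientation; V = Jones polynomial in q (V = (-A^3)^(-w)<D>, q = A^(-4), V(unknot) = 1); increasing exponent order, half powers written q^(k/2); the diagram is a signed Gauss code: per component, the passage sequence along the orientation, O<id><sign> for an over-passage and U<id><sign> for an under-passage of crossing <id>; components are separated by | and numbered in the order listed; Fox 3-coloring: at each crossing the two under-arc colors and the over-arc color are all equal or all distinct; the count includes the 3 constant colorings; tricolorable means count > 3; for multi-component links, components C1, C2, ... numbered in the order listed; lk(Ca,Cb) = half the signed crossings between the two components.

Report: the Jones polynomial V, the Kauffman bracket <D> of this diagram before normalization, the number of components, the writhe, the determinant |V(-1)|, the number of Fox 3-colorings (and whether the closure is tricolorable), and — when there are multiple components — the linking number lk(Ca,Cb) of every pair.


V = q^-6 + q^-3 + q^-2 + q^-1
<D> = -A^-11 - A^-7 - A^-3 - A^9 (w = -5)
3 components over 11 crossings, w = -5
lk(C1,C2): 0
lk(C1,C3) = 0
linking number lk(C2,C3) = -2
9 Fox colorings among 3^11, |V(-1)| = 0: tricolorable
why: the span of V is 5, within the link bound 11 + 3 - 1


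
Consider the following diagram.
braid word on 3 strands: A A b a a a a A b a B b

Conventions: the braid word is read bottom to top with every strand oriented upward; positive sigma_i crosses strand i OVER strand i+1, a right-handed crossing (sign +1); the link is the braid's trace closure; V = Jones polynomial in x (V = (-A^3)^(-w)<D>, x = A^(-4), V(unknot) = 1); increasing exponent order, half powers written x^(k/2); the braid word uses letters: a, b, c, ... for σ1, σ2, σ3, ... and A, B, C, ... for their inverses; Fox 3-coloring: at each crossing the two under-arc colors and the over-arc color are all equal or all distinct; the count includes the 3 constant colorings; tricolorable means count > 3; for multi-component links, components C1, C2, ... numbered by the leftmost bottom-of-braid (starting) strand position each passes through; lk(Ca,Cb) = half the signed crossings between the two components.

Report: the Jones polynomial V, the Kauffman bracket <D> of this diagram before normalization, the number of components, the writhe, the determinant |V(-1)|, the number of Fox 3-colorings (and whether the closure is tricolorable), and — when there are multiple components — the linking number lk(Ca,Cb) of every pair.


V = x - x^2 + 2x^3 - x^4 + x^5 - x^6
<D> = -A^-12 + A^-8 - A^-4 + 2 - A^4 + A^8 (w = +4)
1 component over 12 crossings, w = +4
3 Fox colorings among 3^12, |V(-1)| = 7: not tricolorable
why: inverse pairs cancel, leaving σ1⁻¹ σ1⁻¹ σ2 σ1 σ1 σ1 σ2 σ1


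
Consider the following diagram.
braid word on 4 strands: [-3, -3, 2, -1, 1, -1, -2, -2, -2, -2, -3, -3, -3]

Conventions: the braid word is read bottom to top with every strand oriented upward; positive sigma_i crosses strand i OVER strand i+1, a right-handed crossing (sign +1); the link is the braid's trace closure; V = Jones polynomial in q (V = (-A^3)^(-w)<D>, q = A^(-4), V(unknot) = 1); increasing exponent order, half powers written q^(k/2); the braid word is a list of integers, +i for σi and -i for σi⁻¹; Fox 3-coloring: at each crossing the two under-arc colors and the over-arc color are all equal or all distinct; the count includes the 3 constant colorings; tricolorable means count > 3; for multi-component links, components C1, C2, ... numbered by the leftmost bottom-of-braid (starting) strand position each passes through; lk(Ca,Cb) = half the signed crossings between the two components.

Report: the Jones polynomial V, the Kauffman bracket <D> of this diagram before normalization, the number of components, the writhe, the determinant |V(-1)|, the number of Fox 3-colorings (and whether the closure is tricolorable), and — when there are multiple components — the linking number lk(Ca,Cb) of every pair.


Jones polynomial: V(q) = q^-11 - 2q^-10 + 2q^-9 - 3q^-8 + 2q^-7 - 2q^-6 + 2q^-5 + q^-3
<D> = -A^-15 - 2A^-7 + 2A^-3 - 2A + 3A^5 - 2A^9 + 2A^13 - A^17; writhe -9
components 1, writhe -9 (13 crossings)
3-colorings: 9 of 3^13, det 15 — tricolorable
note: w = -9 (over 13 crossings) is diagram-only; (-A^3)^(9) removes it from V


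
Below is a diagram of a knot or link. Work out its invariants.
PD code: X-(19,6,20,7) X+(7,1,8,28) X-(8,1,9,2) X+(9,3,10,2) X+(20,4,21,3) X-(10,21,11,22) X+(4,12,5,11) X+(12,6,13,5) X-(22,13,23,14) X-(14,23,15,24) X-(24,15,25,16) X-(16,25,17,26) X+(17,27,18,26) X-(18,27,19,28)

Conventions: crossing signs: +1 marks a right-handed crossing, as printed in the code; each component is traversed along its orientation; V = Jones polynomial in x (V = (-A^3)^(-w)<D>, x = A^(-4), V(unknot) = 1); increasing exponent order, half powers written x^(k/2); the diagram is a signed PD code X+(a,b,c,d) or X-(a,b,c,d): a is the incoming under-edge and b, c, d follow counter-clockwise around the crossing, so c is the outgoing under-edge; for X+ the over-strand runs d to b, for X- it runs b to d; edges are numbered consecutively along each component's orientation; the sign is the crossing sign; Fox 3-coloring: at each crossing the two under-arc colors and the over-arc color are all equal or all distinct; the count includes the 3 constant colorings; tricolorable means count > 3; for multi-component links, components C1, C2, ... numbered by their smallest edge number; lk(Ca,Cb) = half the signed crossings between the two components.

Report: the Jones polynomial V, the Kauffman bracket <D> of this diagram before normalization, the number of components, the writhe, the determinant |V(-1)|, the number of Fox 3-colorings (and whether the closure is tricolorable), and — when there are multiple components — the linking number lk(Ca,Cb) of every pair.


V = -x^-6 + 2x^-5 - 4x^-4 + 5x^-3 - 4x^-2 + 5x^-1 - 3 + 2x - x^2
<D> = -A^-14 + 2A^-10 - 3A^-6 + 5A^-2 - 4A^2 + 5A^6 - 4A^10 + 2A^14 - A^18 (w = -2)
1 component over 14 crossings, w = -2
9 Fox colorings among 3^14, |V(-1)| = 27: tricolorable
why: det 27 = |V(-1)|; divisible by 3, so tricolorable


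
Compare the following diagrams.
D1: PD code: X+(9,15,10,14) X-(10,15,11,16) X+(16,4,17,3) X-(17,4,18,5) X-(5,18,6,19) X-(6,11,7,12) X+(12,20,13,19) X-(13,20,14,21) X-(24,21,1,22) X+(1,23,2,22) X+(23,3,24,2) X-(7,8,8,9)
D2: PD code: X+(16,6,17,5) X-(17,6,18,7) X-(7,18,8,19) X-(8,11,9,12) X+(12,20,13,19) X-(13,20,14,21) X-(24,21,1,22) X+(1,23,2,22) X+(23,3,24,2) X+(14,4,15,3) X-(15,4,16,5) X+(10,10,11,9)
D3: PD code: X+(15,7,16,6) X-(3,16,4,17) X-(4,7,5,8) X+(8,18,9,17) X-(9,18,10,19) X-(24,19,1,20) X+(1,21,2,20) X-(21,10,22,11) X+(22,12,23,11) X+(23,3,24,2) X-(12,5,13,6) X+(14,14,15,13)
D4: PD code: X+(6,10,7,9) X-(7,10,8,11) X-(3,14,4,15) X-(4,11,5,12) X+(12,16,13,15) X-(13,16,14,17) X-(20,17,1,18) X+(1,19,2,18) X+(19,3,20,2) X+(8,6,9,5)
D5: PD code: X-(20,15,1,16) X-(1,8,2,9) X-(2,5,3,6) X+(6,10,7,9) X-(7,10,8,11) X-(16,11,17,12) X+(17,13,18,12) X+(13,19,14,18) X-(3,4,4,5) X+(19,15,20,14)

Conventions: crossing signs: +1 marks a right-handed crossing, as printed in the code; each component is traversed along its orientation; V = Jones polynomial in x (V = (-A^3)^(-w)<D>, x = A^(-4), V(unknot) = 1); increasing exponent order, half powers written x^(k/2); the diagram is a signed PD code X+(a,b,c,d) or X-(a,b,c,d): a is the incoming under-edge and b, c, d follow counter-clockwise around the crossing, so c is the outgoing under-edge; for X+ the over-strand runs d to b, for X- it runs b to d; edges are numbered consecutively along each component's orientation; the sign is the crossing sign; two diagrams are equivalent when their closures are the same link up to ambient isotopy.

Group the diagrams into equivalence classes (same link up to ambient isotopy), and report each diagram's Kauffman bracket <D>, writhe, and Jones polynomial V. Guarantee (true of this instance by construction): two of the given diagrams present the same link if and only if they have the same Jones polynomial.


classes: {D1, D2, D3, D4, D5}
V(D1) = 1  [12 crossings, <D> = A^-6, w = -2]
V(D2) = 1  [12 crossings, <D> = 1, w = 0]
V(D3) = 1  (w 0, c 12, <D> = 1)
V(D4) = 1  (w 0, c 10, <D> = 1)
D5 (bracket A^-6; 10 crossings at w = -2): V = 1
note: one V(x) for all 5 diagrams — one class (guaranteed)
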